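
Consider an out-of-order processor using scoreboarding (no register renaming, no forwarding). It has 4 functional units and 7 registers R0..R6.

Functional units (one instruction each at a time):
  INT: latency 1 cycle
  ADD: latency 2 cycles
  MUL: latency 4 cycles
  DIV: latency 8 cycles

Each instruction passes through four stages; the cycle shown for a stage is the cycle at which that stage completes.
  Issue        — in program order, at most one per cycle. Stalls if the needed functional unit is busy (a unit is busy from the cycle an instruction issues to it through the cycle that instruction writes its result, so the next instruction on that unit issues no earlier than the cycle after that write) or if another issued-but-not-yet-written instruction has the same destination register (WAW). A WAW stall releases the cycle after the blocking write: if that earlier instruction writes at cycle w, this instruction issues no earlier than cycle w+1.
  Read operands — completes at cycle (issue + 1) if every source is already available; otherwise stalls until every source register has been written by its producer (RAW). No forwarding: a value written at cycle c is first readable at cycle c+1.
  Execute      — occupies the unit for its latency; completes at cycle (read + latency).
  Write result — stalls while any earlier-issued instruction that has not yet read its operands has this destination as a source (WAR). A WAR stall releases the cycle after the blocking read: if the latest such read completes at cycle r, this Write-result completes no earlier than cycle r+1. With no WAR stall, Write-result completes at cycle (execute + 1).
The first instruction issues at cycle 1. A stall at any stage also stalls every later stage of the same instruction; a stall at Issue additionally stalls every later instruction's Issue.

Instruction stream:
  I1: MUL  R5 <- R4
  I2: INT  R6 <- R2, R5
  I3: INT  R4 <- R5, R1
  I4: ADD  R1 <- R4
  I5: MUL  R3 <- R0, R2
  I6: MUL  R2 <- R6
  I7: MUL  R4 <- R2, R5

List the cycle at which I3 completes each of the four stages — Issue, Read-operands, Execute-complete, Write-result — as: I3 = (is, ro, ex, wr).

I3 = (11, 12, 13, 14)

I1  is:1  ro:2  ex:6  wr:7
I2  is:2  ro:8  ex:9  wr:10  — RAW R5: wait I1 write@7
I3  is:11  ro:12  ex:13  wr:14  — struct: INT busy until I2 writes@10
I4  is:12  ro:15  ex:17  wr:18  — RAW R4: wait I3 write@14
I5  is:13  ro:14  ex:18  wr:19
I6  is:20  ro:21  ex:25  wr:26  — struct: MUL busy until I5 writes@19
I7  is:27  ro:28  ex:32  wr:33  — struct: MUL busy until I6 writes@26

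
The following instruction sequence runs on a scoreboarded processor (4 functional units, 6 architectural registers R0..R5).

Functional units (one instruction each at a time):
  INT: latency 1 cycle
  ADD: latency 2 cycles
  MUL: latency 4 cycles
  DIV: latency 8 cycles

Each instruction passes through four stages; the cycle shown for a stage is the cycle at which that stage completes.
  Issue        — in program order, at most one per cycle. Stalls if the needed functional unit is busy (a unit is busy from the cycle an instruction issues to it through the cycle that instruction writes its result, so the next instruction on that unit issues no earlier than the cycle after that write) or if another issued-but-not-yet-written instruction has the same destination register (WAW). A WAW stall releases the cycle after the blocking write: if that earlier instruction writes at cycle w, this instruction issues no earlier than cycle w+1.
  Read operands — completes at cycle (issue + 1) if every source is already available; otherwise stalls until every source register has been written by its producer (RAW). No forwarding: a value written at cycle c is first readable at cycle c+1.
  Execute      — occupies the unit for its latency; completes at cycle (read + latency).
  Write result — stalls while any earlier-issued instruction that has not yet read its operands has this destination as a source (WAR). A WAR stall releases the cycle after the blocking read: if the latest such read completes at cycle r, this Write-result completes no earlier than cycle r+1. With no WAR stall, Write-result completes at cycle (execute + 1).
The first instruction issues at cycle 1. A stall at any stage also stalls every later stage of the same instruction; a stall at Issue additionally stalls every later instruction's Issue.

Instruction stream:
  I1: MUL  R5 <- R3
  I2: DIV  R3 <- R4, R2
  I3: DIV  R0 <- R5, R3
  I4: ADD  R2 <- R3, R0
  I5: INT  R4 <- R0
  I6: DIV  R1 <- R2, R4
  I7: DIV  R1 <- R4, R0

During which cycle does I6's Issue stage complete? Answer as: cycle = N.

[1] I1 dispatched to MUL
[2] I1 operands ready, I2 dispatched to DIV
[3] I2 operands ready
[6] I1 complete
[7] R5←I1
[11] I2 complete
[12] R3←I2
[13] I3 dispatched to DIV
[14] I3 operands ready, I4 dispatched to ADD
[15] I5 dispatched to INT
[22] I3 complete
[23] R0←I3
[24] I4 operands ready, I5 operands ready, I6 dispatched to DIV
[25] I5 complete
[26] I4 complete, R4←I5
[27] R2←I4
[28] I6 operands ready
[36] I6 complete
[37] R1←I6
[38] I7 dispatched to DIV
[39] I7 operands ready
[47] I7 complete
[48] R1←I7

cycle = 24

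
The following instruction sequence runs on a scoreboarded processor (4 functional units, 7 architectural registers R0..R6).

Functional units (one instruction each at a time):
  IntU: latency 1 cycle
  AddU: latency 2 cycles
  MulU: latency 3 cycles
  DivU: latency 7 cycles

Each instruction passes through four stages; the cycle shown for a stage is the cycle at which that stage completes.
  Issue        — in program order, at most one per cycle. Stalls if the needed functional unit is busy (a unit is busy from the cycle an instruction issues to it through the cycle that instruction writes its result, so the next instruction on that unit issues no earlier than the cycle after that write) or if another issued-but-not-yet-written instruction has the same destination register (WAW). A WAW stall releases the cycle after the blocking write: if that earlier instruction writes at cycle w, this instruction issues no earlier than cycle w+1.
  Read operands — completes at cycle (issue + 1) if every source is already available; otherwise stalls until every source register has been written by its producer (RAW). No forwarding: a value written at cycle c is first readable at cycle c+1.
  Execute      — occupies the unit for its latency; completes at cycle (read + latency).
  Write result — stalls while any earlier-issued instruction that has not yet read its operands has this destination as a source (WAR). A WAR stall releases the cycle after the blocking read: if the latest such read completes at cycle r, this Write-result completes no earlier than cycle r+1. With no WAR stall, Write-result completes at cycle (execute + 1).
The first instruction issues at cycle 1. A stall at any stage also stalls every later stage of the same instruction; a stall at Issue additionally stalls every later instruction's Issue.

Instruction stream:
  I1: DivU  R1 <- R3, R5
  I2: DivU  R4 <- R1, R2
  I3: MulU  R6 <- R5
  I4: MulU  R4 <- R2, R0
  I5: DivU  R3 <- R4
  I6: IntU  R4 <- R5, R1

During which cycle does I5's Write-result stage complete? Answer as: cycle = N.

cycle 1: I1→DivU
cycle 2: I1 RO
cycle 9: I1 EX
cycle 10: I1 WR R1
cycle 11: I2→DivU
cycle 12: I2 RO | I3→MulU
cycle 13: I3 RO
cycle 16: I3 EX
cycle 17: I3 WR R6
cycle 19: I2 EX
cycle 20: I2 WR R4
cycle 21: I4→MulU
cycle 22: I4 RO | I5→DivU
cycle 25: I4 EX
cycle 26: I4 WR R4
cycle 27: I5 RO | I6→IntU
cycle 28: I6 RO
cycle 29: I6 EX
cycle 30: I6 WR R4
cycle 34: I5 EX
cycle 35: I5 WR R3

cycle = 35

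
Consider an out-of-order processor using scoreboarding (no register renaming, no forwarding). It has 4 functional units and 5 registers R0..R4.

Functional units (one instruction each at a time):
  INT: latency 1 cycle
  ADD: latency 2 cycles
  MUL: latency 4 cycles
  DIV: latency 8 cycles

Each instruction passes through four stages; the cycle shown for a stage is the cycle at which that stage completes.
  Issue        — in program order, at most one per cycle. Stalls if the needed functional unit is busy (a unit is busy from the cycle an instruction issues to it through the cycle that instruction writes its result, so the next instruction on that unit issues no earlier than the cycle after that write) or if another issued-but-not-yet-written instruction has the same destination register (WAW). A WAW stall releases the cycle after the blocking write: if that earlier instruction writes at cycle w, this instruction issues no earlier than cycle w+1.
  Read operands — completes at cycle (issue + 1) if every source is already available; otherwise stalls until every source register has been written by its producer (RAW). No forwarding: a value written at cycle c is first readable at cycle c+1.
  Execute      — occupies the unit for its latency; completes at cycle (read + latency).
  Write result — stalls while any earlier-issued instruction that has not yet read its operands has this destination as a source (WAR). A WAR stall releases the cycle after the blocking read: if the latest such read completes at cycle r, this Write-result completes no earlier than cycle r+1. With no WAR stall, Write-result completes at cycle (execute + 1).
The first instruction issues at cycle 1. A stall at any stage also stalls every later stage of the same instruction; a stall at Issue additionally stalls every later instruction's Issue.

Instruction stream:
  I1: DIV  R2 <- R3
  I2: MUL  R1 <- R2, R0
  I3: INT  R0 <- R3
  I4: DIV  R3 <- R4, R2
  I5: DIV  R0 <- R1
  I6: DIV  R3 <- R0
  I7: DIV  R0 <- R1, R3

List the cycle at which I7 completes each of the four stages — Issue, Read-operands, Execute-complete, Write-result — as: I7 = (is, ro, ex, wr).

I7 = (45, 46, 54, 55)

t=1  I1→DIV
t=2  I1 RO · I2→MUL
t=3  I3→INT
t=4  I3 RO
t=5  I3 EX
t=10  I1 EX
t=11  I1 WR R2
t=12  I2 RO · I4→DIV
t=13  I3 WR R0 · I4 RO
t=16  I2 EX
t=17  I2 WR R1
t=21  I4 EX
t=22  I4 WR R3
t=23  I5→DIV
t=24  I5 RO
t=32  I5 EX
t=33  I5 WR R0
t=34  I6→DIV
t=35  I6 RO
t=43  I6 EX
t=44  I6 WR R3
t=45  I7→DIV
t=46  I7 RO
t=54  I7 EX
t=55  I7 WR R0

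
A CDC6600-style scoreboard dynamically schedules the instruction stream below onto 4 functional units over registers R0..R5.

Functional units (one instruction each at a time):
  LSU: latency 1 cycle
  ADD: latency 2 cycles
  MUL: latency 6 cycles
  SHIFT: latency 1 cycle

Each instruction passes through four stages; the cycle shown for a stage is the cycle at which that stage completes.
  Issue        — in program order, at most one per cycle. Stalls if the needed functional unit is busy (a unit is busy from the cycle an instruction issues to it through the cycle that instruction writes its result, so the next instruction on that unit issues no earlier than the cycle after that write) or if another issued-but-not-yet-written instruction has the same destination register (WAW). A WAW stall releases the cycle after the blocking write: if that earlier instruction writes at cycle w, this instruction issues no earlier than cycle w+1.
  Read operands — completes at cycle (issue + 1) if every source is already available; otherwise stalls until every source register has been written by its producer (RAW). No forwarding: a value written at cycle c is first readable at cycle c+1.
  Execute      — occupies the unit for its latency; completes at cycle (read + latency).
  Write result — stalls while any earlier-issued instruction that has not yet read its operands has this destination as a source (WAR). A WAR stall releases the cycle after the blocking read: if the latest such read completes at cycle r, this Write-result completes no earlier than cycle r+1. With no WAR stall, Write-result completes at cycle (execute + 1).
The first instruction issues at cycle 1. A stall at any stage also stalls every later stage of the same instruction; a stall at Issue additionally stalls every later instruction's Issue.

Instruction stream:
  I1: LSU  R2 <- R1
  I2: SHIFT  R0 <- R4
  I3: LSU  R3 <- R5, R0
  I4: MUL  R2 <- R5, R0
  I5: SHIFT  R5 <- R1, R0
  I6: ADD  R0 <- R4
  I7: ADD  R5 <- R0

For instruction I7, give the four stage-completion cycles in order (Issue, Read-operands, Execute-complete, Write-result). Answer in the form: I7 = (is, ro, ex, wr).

I7 = (13, 14, 16, 17)

1) issue 1, read 2, done 3, write 4
2) issue 2, read 3, done 4, write 5
3) issue 5, read 6, done 7, write 8  <struct: LSU busy until I1 writes@4>
4) issue 6, read 7, done 13, write 14
5) issue 7, read 8, done 9, write 10
6) issue 8, read 9, done 11, write 12
7) issue 13, read 14, done 16, write 17  <struct: ADD busy until I6 writes@12>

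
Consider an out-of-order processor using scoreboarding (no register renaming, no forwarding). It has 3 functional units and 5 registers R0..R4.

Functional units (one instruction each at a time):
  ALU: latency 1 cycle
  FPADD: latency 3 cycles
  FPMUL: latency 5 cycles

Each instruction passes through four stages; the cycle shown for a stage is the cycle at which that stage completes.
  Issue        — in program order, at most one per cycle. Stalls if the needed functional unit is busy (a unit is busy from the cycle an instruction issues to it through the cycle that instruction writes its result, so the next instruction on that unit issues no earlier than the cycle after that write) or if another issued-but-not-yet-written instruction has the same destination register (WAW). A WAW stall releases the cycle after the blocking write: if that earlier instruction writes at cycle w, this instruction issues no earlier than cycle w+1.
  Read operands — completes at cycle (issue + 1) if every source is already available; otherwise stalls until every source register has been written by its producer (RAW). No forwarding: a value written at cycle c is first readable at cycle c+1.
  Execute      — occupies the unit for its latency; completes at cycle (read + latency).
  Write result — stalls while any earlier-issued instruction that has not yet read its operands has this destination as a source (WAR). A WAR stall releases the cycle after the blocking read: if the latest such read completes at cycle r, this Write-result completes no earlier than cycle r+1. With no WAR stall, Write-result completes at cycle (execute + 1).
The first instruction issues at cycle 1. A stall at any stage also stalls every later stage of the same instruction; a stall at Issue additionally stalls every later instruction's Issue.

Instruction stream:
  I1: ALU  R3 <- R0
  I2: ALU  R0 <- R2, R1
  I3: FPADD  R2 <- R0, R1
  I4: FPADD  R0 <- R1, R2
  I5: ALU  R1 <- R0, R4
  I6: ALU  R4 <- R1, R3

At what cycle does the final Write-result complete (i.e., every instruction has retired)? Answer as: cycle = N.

1) issue 1, read 2, done 3, write 4
2) issue 5, read 6, done 7, write 8  <struct: ALU busy until I1 writes@4>
3) issue 6, read 9, done 12, write 13  <RAW R0: wait I2 write@8>
4) issue 14, read 15, done 18, write 19  <struct: FPADD busy until I3 writes@13>
5) issue 15, read 20, done 21, write 22  <RAW R0: wait I4 write@19>
6) issue 23, read 24, done 25, write 26  <struct: ALU busy until I5 writes@22>

cycle = 26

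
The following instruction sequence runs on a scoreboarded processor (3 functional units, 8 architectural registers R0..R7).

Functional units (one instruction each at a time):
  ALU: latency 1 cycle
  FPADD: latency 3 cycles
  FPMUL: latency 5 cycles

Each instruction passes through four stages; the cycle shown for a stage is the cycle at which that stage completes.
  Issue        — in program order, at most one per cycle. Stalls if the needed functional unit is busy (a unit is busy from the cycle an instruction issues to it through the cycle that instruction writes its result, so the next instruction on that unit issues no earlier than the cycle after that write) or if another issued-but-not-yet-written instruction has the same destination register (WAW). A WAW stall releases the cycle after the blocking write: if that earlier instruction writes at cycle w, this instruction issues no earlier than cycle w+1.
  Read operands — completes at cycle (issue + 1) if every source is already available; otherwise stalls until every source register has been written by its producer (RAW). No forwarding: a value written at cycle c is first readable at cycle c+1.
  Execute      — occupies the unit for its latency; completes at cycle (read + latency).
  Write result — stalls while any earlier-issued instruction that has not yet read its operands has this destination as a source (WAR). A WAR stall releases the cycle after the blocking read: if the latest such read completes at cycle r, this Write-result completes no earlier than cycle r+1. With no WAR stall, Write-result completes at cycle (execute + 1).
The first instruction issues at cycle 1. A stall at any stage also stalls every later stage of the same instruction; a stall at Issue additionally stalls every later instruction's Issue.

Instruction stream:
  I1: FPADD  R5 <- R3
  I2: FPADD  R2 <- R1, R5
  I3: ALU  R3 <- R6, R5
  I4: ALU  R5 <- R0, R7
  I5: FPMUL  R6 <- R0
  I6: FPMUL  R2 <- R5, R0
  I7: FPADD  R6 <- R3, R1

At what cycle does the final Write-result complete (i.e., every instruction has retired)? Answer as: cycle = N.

cycle = 28

[1] I1→FPADD
[2] I1 RO
[5] I1 EX
[6] I1 WR R5
[7] I2→FPADD
[8] I2 RO | I3→ALU
[9] I3 RO
[10] I3 EX
[11] I2 EX | I3 WR R3
[12] I2 WR R2 | I4→ALU
[13] I4 RO | I5→FPMUL
[14] I4 EX | I5 RO
[15] I4 WR R5
[19] I5 EX
[20] I5 WR R6
[21] I6→FPMUL
[22] I6 RO | I7→FPADD
[23] I7 RO
[26] I7 EX
[27] I6 EX | I7 WR R6
[28] I6 WR R2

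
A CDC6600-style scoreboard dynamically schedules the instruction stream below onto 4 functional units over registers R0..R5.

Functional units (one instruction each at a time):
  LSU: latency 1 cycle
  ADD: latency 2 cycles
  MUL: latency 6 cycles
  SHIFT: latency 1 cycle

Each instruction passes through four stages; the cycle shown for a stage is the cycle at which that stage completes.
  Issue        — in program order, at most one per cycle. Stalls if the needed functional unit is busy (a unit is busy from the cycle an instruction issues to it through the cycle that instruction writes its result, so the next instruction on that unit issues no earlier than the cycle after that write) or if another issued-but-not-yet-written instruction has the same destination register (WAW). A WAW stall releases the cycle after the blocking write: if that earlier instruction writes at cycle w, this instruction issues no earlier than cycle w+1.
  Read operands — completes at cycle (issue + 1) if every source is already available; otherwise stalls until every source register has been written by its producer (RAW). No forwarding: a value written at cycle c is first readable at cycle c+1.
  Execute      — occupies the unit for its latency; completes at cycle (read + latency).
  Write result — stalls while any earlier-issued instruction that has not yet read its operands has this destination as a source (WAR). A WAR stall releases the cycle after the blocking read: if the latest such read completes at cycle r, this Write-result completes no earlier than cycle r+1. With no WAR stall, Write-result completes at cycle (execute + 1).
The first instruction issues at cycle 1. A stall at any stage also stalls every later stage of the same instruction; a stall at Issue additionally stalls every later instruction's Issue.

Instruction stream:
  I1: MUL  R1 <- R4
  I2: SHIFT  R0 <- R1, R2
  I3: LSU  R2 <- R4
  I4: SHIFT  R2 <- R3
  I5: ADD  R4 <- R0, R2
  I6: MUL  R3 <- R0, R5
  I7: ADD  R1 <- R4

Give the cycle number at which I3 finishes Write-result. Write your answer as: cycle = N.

cycle = 11

I1 -> (1, 2, 8, 9)
I2 -> (2, 10, 11, 12)  // RAW R1: wait I1 write@9
I3 -> (3, 4, 5, 11)  // WAR R2: wait I2 read@10
I4 -> (13, 14, 15, 16)  // struct: SHIFT busy until I2 writes@12
I5 -> (14, 17, 19, 20)  // RAW R2: wait I4 write@16
I6 -> (15, 16, 22, 23)
I7 -> (21, 22, 24, 25)  // struct: ADD busy until I5 writes@20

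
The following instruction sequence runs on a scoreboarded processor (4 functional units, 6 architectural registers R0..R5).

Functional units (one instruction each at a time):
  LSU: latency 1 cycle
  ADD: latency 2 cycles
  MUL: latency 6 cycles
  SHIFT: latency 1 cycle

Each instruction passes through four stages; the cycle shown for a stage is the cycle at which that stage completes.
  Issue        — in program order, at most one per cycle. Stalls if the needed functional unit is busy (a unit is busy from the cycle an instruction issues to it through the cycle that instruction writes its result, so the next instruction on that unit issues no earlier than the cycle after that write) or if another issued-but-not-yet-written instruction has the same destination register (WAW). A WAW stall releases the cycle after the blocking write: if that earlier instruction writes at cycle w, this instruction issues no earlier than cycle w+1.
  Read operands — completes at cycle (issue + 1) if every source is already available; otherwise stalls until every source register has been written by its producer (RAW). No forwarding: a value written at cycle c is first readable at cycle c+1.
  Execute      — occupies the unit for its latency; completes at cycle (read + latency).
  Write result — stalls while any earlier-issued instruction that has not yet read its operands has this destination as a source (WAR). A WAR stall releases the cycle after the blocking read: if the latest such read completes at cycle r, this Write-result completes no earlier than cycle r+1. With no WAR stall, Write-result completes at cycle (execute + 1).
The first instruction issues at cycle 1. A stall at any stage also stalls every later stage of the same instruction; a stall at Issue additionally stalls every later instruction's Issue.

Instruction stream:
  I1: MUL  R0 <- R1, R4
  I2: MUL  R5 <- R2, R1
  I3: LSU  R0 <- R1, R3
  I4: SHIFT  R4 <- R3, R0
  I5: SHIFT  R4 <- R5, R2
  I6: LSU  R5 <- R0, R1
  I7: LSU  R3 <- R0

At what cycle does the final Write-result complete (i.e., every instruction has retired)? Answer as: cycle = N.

I1 -> (1, 2, 8, 9)
I2 -> (10, 11, 17, 18)  // struct: MUL busy until I1 writes@9
I3 -> (11, 12, 13, 14)
I4 -> (12, 15, 16, 17)  // RAW R0: wait I3 write@14
I5 -> (18, 19, 20, 21)  // struct: SHIFT busy until I4 writes@17
I6 -> (19, 20, 21, 22)
I7 -> (23, 24, 25, 26)  // struct: LSU busy until I6 writes@22

cycle = 26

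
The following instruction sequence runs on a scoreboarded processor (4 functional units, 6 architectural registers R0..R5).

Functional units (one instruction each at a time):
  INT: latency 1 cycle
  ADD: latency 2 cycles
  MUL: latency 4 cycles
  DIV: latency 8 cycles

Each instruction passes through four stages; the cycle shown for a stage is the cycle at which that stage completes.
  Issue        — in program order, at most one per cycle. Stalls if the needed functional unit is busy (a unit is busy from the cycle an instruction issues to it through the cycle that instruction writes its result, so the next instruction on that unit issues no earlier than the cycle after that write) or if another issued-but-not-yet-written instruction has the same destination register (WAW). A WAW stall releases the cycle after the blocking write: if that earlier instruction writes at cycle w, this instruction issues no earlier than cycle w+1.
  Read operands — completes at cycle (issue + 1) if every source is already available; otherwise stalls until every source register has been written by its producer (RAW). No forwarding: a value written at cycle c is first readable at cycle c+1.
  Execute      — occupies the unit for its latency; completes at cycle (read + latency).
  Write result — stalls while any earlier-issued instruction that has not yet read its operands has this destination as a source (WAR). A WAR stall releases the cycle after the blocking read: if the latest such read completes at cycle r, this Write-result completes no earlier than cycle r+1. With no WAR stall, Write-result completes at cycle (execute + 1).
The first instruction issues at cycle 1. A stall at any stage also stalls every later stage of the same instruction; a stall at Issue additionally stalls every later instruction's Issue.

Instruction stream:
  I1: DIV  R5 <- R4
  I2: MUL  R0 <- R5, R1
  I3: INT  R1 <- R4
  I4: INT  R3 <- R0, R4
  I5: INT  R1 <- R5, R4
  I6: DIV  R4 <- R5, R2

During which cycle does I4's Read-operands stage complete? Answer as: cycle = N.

cycle = 18

c1: issue I1 (DIV)
c2: I1 read-ops · issue I2 (MUL)
c3: issue I3 (INT)
c4: I3 read-ops
c5: I3 finished on INT
c10: I1 finished on DIV
c11: I1→R5
c12: I2 read-ops
c13: I3→R1
c14: issue I4 (INT)
c16: I2 finished on MUL
c17: I2→R0
c18: I4 read-ops
c19: I4 finished on INT
c20: I4→R3
c21: issue I5 (INT)
c22: I5 read-ops · issue I6 (DIV)
c23: I5 finished on INT · I6 read-ops
c24: I5→R1
c31: I6 finished on DIV
c32: I6→R4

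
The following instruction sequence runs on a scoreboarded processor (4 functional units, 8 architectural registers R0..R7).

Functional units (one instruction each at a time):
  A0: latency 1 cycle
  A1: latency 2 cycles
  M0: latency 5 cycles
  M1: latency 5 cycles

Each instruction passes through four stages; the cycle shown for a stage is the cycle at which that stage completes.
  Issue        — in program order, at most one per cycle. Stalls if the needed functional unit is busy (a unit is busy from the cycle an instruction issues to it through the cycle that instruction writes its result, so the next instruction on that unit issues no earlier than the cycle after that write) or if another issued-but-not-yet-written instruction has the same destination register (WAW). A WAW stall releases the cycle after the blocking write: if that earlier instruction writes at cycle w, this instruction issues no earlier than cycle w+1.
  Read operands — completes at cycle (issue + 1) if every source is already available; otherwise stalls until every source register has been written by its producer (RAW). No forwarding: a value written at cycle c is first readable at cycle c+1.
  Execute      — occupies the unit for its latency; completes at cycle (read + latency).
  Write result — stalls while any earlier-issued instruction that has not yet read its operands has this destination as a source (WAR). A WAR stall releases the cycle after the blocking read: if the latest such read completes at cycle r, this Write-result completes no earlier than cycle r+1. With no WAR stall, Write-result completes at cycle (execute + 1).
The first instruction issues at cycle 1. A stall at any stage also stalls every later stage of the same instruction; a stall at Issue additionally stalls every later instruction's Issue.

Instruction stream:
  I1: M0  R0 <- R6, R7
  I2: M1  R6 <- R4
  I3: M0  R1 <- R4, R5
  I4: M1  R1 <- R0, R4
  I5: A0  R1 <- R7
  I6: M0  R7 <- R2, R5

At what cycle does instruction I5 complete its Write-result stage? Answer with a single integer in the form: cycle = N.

cycle = 28

c1: I1 issues→M0
c2: I1 reads; I2 issues→M1
c3: I2 reads
c7: I1 exec-done
c8: I1 writes R0; I2 exec-done
c9: I2 writes R6; I3 issues→M0
c10: I3 reads
c15: I3 exec-done
c16: I3 writes R1
c17: I4 issues→M1
c18: I4 reads
c23: I4 exec-done
c24: I4 writes R1
c25: I5 issues→A0
c26: I5 reads; I6 issues→M0
c27: I5 exec-done; I6 reads
c28: I5 writes R1
c32: I6 exec-done
c33: I6 writes R7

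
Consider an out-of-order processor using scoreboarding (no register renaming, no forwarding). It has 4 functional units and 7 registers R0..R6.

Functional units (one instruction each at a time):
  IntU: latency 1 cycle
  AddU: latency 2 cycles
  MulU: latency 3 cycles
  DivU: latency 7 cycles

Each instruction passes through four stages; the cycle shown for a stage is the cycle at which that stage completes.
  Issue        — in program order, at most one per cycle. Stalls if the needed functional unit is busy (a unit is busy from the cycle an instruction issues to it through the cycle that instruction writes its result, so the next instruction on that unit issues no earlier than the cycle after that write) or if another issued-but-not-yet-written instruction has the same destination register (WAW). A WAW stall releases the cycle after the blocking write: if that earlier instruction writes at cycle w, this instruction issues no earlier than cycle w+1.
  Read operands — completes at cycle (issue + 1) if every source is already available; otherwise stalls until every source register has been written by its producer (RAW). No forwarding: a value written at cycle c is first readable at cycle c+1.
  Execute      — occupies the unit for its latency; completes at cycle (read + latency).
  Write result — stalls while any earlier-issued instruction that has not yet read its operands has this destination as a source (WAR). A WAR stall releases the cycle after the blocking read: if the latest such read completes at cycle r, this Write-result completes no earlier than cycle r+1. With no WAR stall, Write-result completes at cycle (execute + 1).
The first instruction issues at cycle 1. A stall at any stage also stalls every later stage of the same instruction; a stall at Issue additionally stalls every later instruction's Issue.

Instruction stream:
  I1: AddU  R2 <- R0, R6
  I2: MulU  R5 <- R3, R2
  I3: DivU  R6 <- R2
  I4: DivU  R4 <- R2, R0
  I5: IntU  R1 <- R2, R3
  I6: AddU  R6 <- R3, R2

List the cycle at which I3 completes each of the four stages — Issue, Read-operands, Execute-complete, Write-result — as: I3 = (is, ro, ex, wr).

I3 = (3, 6, 13, 14)

  I1 | 1 | 2 | 4 | 5
  I2 | 2 | 6 | 9 | 10   RAW R2: wait I1 write@5
  I3 | 3 | 6 | 13 | 14   RAW R2: wait I1 write@5
  I4 | 15 | 16 | 23 | 24   struct: DivU busy until I3 writes@14
  I5 | 16 | 17 | 18 | 19
  I6 | 17 | 18 | 20 | 21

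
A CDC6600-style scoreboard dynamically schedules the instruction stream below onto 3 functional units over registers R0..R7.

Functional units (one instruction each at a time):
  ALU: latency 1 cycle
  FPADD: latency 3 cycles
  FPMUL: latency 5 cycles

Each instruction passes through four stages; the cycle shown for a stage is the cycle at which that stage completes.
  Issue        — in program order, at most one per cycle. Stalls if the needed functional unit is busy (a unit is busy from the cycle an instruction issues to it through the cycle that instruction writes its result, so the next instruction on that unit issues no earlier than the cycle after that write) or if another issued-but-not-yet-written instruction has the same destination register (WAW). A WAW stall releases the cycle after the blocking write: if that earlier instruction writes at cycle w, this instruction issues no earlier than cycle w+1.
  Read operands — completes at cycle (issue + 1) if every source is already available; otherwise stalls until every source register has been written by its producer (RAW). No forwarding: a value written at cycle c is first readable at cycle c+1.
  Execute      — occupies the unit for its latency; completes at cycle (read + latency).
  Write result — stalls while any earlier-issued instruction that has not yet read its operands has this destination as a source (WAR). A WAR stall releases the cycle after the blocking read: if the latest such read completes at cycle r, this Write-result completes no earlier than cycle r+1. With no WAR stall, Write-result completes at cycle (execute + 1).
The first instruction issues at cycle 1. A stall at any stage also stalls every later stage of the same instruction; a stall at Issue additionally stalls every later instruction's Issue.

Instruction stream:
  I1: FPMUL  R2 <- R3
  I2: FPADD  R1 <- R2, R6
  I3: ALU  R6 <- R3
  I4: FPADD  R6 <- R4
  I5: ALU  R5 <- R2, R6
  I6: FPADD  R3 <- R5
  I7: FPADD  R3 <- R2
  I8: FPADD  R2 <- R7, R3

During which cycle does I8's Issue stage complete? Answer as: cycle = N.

t=1  I1 issues→FPMUL
t=2  I1 reads; I2 issues→FPADD
t=3  I3 issues→ALU
t=4  I3 reads
t=5  I3 exec-done
t=7  I1 exec-done
t=8  I1 writes R2
t=9  I2 reads
t=10  I3 writes R6
t=12  I2 exec-done
t=13  I2 writes R1
t=14  I4 issues→FPADD
t=15  I4 reads; I5 issues→ALU
t=18  I4 exec-done
t=19  I4 writes R6
t=20  I5 reads; I6 issues→FPADD
t=21  I5 exec-done
t=22  I5 writes R5
t=23  I6 reads
t=26  I6 exec-done
t=27  I6 writes R3
t=28  I7 issues→FPADD
t=29  I7 reads
t=32  I7 exec-done
t=33  I7 writes R3
t=34  I8 issues→FPADD
t=35  I8 reads
t=38  I8 exec-done
t=39  I8 writes R2

cycle = 34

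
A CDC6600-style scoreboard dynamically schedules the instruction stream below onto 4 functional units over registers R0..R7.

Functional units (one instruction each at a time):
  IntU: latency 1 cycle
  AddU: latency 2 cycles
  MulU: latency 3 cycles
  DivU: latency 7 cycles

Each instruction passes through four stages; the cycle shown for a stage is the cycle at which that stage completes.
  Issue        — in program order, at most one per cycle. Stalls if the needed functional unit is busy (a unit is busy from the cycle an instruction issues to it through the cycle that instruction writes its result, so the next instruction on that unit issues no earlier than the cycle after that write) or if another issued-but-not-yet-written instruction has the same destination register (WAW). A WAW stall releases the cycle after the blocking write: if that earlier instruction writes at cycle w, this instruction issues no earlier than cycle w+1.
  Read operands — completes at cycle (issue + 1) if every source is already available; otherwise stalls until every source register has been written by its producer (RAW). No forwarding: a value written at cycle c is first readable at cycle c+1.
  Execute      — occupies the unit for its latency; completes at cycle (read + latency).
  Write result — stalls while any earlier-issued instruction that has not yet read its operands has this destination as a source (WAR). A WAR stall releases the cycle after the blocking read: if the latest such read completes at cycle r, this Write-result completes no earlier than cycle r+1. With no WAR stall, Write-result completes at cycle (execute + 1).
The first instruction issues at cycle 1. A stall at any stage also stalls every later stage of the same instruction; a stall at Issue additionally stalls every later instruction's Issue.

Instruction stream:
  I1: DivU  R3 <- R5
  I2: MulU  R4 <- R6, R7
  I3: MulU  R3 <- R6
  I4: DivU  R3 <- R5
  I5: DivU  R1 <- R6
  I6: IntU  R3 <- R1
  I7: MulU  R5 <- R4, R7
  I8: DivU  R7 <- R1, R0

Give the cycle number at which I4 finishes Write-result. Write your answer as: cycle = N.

cycle = 26

[I1] 1/2/9/10
[I2] 2/3/6/7
[I3] 11/12/15/16  (WAW R3: wait I1 write@10)
[I4] 17/18/25/26  (WAW R3: wait I3 write@16)
[I5] 27/28/35/36  (struct: DivU busy until I4 writes@26)
[I6] 28/37/38/39  (RAW R1: wait I5 write@36)
[I7] 29/30/33/34
[I8] 37/38/45/46  (struct: DivU busy until I5 writes@36)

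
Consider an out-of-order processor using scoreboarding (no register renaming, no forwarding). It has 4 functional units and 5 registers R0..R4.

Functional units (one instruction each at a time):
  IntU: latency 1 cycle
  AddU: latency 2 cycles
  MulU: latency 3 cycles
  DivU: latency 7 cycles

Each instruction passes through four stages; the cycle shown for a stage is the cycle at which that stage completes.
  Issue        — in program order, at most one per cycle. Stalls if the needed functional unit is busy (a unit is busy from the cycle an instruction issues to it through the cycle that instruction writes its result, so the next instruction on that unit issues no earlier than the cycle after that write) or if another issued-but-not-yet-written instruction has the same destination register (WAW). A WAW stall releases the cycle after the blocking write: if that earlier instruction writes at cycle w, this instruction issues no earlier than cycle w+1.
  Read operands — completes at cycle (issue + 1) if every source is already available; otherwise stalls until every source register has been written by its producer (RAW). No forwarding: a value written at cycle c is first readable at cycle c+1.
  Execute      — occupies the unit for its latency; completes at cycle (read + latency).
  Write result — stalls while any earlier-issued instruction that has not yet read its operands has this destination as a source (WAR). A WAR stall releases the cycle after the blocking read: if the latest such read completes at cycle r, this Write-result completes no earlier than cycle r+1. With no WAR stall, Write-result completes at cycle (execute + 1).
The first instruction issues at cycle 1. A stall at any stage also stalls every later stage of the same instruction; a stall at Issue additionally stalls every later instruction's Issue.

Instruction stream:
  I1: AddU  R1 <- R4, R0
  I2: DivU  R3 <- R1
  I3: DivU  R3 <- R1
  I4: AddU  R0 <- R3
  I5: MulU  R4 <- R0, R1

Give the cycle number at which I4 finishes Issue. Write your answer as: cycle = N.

cycle = 16

cycle 1: I1 issues→AddU
cycle 2: I1 reads, I2 issues→DivU
cycle 4: I1 exec-done
cycle 5: I1 writes R1
cycle 6: I2 reads
cycle 13: I2 exec-done
cycle 14: I2 writes R3
cycle 15: I3 issues→DivU
cycle 16: I3 reads, I4 issues→AddU
cycle 17: I5 issues→MulU
cycle 23: I3 exec-done
cycle 24: I3 writes R3
cycle 25: I4 reads
cycle 27: I4 exec-done
cycle 28: I4 writes R0
cycle 29: I5 reads
cycle 32: I5 exec-done
cycle 33: I5 writes R4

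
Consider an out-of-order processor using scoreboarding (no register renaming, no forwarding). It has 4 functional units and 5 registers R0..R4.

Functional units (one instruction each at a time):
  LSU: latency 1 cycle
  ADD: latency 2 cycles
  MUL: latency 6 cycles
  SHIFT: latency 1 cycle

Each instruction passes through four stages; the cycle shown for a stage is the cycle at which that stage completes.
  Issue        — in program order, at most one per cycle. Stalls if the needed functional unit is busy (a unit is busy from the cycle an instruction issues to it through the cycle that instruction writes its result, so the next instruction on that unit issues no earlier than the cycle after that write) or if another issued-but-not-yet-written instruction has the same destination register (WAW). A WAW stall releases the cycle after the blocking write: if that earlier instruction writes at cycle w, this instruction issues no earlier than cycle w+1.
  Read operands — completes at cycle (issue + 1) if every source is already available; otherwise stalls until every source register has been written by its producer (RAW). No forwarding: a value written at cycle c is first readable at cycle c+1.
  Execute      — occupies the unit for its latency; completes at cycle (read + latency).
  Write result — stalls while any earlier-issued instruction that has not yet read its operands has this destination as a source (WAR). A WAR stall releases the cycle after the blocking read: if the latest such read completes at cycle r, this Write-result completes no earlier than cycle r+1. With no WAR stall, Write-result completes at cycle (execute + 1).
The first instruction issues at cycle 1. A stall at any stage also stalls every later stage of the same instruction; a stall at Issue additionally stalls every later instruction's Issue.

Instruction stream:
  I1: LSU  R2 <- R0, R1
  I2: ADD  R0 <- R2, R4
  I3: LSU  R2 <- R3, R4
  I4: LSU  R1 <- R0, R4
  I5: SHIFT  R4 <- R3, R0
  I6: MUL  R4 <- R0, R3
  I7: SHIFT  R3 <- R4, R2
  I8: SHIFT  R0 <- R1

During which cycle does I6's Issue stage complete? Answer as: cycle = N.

cycle = 14

[1] I1 dispatched to LSU
[2] I1 operands ready, I2 dispatched to ADD
[3] I1 complete
[4] R2←I1
[5] I2 operands ready, I3 dispatched to LSU
[6] I3 operands ready
[7] I2 complete, I3 complete
[8] R0←I2, R2←I3
[9] I4 dispatched to LSU
[10] I4 operands ready, I5 dispatched to SHIFT
[11] I4 complete, I5 operands ready
[12] R1←I4, I5 complete
[13] R4←I5
[14] I6 dispatched to MUL
[15] I6 operands ready, I7 dispatched to SHIFT
[21] I6 complete
[22] R4←I6
[23] I7 operands ready
[24] I7 complete
[25] R3←I7
[26] I8 dispatched to SHIFT
[27] I8 operands ready
[28] I8 complete
[29] R0←I8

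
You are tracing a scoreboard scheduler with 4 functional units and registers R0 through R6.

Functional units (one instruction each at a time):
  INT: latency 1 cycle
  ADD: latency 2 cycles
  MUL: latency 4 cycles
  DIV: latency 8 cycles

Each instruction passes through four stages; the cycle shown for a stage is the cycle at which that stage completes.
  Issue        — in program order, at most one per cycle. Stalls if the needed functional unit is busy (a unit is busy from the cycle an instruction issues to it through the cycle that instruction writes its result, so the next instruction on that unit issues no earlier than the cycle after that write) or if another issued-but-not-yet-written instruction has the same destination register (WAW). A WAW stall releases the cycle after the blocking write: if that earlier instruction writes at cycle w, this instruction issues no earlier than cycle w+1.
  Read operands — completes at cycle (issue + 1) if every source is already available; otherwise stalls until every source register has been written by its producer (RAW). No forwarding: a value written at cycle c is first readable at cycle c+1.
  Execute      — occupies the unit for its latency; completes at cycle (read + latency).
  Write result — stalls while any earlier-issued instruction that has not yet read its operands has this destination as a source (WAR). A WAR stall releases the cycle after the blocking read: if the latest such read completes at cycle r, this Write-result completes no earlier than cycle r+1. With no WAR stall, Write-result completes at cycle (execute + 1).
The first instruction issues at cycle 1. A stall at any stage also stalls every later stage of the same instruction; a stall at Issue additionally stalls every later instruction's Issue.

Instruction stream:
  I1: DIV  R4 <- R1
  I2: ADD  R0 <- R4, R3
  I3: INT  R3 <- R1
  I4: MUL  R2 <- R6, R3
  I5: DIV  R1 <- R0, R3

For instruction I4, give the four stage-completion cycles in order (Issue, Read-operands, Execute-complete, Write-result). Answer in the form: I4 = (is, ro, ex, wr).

I1  is:1  ro:2  ex:10  wr:11
I2  is:2  ro:12  ex:14  wr:15  — RAW R4: wait I1 write@11
I3  is:3  ro:4  ex:5  wr:13  — WAR R3: wait I2 read@12
I4  is:4  ro:14  ex:18  wr:19  — RAW R3: wait I3 write@13
I5  is:12  ro:16  ex:24  wr:25  — struct: DIV busy until I1 writes@11, RAW R0: wait I2 write@15

I4 = (4, 14, 18, 19)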